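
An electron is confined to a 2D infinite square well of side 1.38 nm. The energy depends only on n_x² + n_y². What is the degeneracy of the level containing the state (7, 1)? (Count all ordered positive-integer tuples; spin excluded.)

The level has n_x² + n_y² = 50. The ordered positive-integer solutions are (1, 7), (5, 5), (7, 1).
That gives 3 states.

degeneracy = 3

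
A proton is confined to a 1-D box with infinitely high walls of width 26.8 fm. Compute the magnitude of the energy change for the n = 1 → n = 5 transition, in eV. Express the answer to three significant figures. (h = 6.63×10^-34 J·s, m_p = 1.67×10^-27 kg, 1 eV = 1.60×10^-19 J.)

|ΔE| = 6.87×10^6 eV

E_1 = h²/(8m_pL²) = 4.581×10^-14 J.
|ΔE| = |1² − 5²|·E_1 = 24·4.581×10^-14 J = 1.099×10^-12 J = 6.87×10^6 eV.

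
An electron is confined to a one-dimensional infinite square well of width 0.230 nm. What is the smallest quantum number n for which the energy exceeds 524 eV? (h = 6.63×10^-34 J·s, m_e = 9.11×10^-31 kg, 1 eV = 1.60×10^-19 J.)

n = 9

E_1 = h²/(8m_eL²) = 1.140×10^-18 J = 7.125 eV.
Need n² > 524/7.125 = 73.54, i.e. n > 8.576.
The smallest integer satisfying this is n = 9.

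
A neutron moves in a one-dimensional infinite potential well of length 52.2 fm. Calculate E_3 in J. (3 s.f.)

For an infinite well E_n = n²h²/(8m_nL²), so E_1 = h²/(8m_nL²) = (6.626×10^-34)²/(8·1.675×10^-27·(5.22×10^-14 m)²) = 1.202×10^-14 J.
Then E_3 = 3²·E_1 = 9·1.202×10^-14 J = 1.08×10^-13 J.

E_3 = 1.08×10^-13 J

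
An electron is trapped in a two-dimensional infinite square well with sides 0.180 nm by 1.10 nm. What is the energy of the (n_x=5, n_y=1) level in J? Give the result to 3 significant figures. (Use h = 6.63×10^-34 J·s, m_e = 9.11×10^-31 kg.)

E = 4.66×10^-17 J

For a 2D rectangular well E = (h²/8m_e)·Σ n_i²/L_i² = (6.63×10^-34)²/(8·9.11×10^-31) · [5²/(0.180 nm)² + 1²/(1.10 nm)²].
Evaluating gives E = 4.66×10^-17 J.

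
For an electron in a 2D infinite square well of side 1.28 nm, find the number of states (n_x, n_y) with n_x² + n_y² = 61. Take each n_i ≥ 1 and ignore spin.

degeneracy = 2

The level has n_x² + n_y² = 61. The ordered positive-integer solutions are (5, 6), (6, 5).
That gives 2 states.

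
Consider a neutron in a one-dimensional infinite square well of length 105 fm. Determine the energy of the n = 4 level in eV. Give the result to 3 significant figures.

For an infinite well E_n = n²h²/(8m_nL²), so E_1 = h²/(8m_nL²) = (6.626×10^-34)²/(8·1.675×10^-27·(1.05×10^-13 m)²) = 2.972×10^-15 J.
Then E_4 = 4²·E_1 = 16·2.972×10^-15 J = 4.755×10^-14 J.
Converting, E_4 = 4.755×10^-14 J / (1.602×10^-19 J/eV) = 2.97×10^5 eV.

E_4 = 2.97×10^5 eV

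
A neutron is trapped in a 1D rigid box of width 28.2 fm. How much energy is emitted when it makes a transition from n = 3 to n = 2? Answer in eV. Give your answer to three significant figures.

E_1 = h²/(8m_nL²) = 4.120×10^-14 J.
|ΔE| = |3² − 2²|·E_1 = 5·4.120×10^-14 J = 2.060×10^-13 J = 1.29×10^6 eV.

|ΔE| = 1.29×10^6 eV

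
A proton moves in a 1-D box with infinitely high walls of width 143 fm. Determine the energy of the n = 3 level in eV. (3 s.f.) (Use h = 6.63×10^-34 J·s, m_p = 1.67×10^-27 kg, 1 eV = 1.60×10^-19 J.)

E_3 = 9.05×10^4 eV

For an infinite well E_n = n²h²/(8m_pL²), so E_1 = h²/(8m_pL²) = (6.63×10^-34)²/(8·1.67×10^-27·(1.43×10^-13 m)²) = 1.609×10^-15 J.
Then E_3 = 3²·E_1 = 9·1.609×10^-15 J = 1.448×10^-14 J.
Converting, E_3 = 1.448×10^-14 J / (1.60×10^-19 J/eV) = 9.05×10^4 eV.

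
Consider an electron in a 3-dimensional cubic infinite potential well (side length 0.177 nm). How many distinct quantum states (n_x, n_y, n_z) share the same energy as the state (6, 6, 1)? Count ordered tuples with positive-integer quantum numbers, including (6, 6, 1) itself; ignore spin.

degeneracy = 3

The level has n_x² + n_y² + n_z² = 73. The ordered positive-integer solutions are (1, 6, 6), (6, 1, 6), (6, 6, 1).
That gives 3 states.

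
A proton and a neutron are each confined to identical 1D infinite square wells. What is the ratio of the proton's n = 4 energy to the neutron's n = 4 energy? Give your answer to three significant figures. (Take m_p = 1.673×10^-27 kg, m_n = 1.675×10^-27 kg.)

1.00

E_n ∝ 1/m at fixed n and L, so the ratio is m_n/m_p = 1.675×10^-27/1.673×10^-27 = 1.00.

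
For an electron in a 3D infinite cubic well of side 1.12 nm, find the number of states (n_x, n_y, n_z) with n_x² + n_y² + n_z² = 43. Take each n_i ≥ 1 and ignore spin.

degeneracy = 3

The level has n_x² + n_y² + n_z² = 43. The ordered positive-integer solutions are (3, 3, 5), (3, 5, 3), (5, 3, 3).
That gives 3 states.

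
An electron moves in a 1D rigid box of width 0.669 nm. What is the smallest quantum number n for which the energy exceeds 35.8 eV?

n = 7

E_1 = h²/(8m_eL²) = 1.346×10^-19 J = 0.8402 eV.
Need n² > 35.8/0.8402 = 42.61, i.e. n > 6.528.
The smallest integer satisfying this is n = 7.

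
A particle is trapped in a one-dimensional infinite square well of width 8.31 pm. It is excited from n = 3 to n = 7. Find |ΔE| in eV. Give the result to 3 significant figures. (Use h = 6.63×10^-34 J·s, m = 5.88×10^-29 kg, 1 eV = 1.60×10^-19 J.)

E_1 = h²/(8mL²) = 1.353×10^-17 J.
|ΔE| = |3² − 7²|·E_1 = 40·1.353×10^-17 J = 5.412×10^-16 J = 3.38×10^3 eV.

|ΔE| = 3.38×10^3 eV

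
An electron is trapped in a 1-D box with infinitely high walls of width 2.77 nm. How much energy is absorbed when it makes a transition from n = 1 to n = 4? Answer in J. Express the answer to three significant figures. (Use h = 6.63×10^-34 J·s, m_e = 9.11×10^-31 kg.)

|ΔE| = 1.18×10^-19 J

E_1 = h²/(8m_eL²) = 7.861×10^-21 J.
|ΔE| = |1² − 4²|·E_1 = 15·7.861×10^-21 J = 1.18×10^-19 J.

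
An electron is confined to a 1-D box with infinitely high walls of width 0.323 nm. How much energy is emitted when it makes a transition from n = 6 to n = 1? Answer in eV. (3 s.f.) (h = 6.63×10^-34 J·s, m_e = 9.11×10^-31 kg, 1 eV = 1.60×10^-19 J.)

E_1 = h²/(8m_eL²) = 5.781×10^-19 J.
|ΔE| = |6² − 1²|·E_1 = 35·5.781×10^-19 J = 2.023×10^-17 J = 126 eV.

|ΔE| = 126 eV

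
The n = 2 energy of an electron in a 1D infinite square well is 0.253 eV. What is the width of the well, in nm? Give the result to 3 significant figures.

From E_n = n²h²/(8m_eL²), L = n·h/√(8m_eE_n).
E_2 = 0.253 eV = 4.053×10^-20 J, so L = 2·6.626×10^-34/√(8·9.109×10^-31·4.053×10^-20) = 2.44×10^-9 m = 2.44 nm.

L = 2.44 nm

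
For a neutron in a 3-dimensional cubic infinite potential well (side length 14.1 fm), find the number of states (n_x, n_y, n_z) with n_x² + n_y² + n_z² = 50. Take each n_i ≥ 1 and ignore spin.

degeneracy = 6

The level has n_x² + n_y² + n_z² = 50. The ordered positive-integer solutions are (3, 4, 5), (3, 5, 4), (4, 3, 5), (4, 5, 3), (5, 3, 4), (5, 4, 3).
That gives 6 states.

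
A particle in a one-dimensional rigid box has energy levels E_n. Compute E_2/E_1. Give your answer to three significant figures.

E_n ∝ n², so E_2/E_1 = 2²/1² = 4/1 = 4.00.

4.00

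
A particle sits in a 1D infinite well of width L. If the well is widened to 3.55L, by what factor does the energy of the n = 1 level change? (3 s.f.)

E_n ∝ 1/L², so the energy scales by 1/3.55² = 0.0793.

0.0793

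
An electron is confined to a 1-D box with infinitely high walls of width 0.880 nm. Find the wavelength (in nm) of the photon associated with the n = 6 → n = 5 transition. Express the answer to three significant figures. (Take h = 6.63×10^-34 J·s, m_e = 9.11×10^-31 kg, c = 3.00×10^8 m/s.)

E_1 = h²/(8m_eL²) = 7.788×10^-20 J, so ΔE = (6² − 5²)E_1 = 8.567×10^-19 J.
λ = hc/ΔE = (6.63×10^-34·3.00×10^8)/8.567×10^-19 = 2.32×10^-7 m = 232 nm.

λ = 232 nm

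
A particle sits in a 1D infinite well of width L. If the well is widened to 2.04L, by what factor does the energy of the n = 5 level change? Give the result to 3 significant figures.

E_n ∝ 1/L², so the energy scales by 1/2.04² = 0.240.

0.240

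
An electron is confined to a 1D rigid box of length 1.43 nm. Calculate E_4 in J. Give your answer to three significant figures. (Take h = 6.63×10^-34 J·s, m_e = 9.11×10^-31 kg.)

E_4 = 4.72×10^-19 J

For an infinite well E_n = n²h²/(8m_eL²), so E_1 = h²/(8m_eL²) = (6.63×10^-34)²/(8·9.11×10^-31·(1.43×10^-9 m)²) = 2.949×10^-20 J.
Then E_4 = 4²·E_1 = 16·2.949×10^-20 J = 4.72×10^-19 J.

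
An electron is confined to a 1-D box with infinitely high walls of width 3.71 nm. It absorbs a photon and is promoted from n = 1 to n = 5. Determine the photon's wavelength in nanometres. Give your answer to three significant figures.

E_1 = h²/(8m_eL²) = 4.377×10^-21 J, so ΔE = (5² − 1²)E_1 = 1.050×10^-19 J.
λ = hc/ΔE = (6.626×10^-34·2.998×10^8)/1.050×10^-19 = 1.89×10^-6 m = 1.89×10^3 nm.

λ = 1.89×10^3 nm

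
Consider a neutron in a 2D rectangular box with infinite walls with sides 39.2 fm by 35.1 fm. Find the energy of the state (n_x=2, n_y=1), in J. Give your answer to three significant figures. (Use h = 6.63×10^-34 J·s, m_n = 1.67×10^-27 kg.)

E = 1.12×10^-13 J

For a 2D rectangular well E = (h²/8m_n)·Σ n_i²/L_i² = (6.63×10^-34)²/(8·1.67×10^-27) · [2²/(39.2 fm)² + 1²/(35.1 fm)²].
Evaluating gives E = 1.12×10^-13 J.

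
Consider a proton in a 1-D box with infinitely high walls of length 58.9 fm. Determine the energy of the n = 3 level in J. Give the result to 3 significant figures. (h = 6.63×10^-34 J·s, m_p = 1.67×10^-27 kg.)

E_3 = 8.54×10^-14 J

For an infinite well E_n = n²h²/(8m_pL²), so E_1 = h²/(8m_pL²) = (6.63×10^-34)²/(8·1.67×10^-27·(5.89×10^-14 m)²) = 9.484×10^-15 J.
Then E_3 = 3²·E_1 = 9·9.484×10^-15 J = 8.54×10^-14 J.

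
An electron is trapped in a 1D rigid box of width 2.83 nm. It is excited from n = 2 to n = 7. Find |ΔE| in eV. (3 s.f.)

E_1 = h²/(8m_eL²) = 7.523×10^-21 J.
|ΔE| = |2² − 7²|·E_1 = 45·7.523×10^-21 J = 3.385×10^-19 J = 2.11 eV.

|ΔE| = 2.11 eV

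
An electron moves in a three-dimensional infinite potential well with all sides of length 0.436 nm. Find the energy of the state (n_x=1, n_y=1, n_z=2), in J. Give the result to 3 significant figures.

E = 1.90×10^-18 J

For a 3D rectangular well E = (h²/8m_e)·Σ n_i²/L_i² = (6.626×10^-34)²/(8·9.109×10^-31) · [1²/(0.436 nm)² + 1²/(0.436 nm)² + 2²/(0.436 nm)²].
Evaluating gives E = 1.90×10^-18 J.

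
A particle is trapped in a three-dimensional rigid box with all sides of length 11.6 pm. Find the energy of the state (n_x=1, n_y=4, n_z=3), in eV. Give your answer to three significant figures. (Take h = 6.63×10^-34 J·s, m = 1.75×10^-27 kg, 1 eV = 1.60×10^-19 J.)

For a 3D rectangular well E = (h²/8m)·Σ n_i²/L_i² = (6.63×10^-34)²/(8·1.75×10^-27) · [1²/(11.6 pm)² + 4²/(11.6 pm)² + 3²/(11.6 pm)²].
Evaluating gives E = 6.067×10^-18 J = 37.9 eV.

E = 37.9 eV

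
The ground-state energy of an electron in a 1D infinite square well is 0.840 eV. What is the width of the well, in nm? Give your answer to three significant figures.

L = 0.669 nm

From E_n = n²h²/(8m_eL²), L = n·h/√(8m_eE_n).
E_1 = 0.840 eV = 1.346×10^-19 J, so L = 1·6.626×10^-34/√(8·9.109×10^-31·1.346×10^-19) = 6.69×10^-10 m = 0.669 nm.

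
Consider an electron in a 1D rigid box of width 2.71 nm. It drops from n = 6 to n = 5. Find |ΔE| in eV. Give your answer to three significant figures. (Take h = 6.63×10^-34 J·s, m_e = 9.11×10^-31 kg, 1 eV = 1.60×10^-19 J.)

E_1 = h²/(8m_eL²) = 8.213×10^-21 J.
|ΔE| = |6² − 5²|·E_1 = 11·8.213×10^-21 J = 9.034×10^-20 J = 0.565 eV.

|ΔE| = 0.565 eV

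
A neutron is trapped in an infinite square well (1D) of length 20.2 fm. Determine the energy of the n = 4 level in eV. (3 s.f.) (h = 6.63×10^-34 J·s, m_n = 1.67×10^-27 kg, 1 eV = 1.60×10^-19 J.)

E_4 = 8.06×10^6 eV

For an infinite well E_n = n²h²/(8m_nL²), so E_1 = h²/(8m_nL²) = (6.63×10^-34)²/(8·1.67×10^-27·(2.02×10^-14 m)²) = 8.063×10^-14 J.
Then E_4 = 4²·E_1 = 16·8.063×10^-14 J = 1.290×10^-12 J.
Converting, E_4 = 1.290×10^-12 J / (1.60×10^-19 J/eV) = 8.06×10^6 eV.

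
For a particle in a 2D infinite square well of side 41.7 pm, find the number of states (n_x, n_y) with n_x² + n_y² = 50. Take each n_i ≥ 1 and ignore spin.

degeneracy = 3

The level has n_x² + n_y² = 50. The ordered positive-integer solutions are (1, 7), (5, 5), (7, 1).
That gives 3 states.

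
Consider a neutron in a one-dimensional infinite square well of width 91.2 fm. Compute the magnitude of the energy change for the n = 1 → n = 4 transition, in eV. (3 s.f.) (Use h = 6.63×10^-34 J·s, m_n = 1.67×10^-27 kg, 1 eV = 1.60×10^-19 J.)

E_1 = h²/(8m_nL²) = 3.956×10^-15 J.
|ΔE| = |1² − 4²|·E_1 = 15·3.956×10^-15 J = 5.934×10^-14 J = 3.71×10^5 eV.

|ΔE| = 3.71×10^5 eV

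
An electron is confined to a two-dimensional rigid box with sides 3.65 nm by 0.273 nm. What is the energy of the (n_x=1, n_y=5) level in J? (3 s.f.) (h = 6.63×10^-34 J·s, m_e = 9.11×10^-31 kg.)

For a 2D rectangular well E = (h²/8m_e)·Σ n_i²/L_i² = (6.63×10^-34)²/(8·9.11×10^-31) · [1²/(3.65 nm)² + 5²/(0.273 nm)²].
Evaluating gives E = 2.02×10^-17 J.

E = 2.02×10^-17 J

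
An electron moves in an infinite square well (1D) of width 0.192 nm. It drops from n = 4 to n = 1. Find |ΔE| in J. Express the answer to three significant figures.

E_1 = h²/(8m_eL²) = 1.634×10^-18 J.
|ΔE| = |4² − 1²|·E_1 = 15·1.634×10^-18 J = 2.45×10^-17 J.

|ΔE| = 2.45×10^-17 J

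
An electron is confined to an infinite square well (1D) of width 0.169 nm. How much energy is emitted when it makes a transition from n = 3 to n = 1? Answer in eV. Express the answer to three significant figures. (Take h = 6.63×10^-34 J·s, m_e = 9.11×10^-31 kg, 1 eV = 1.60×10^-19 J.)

|ΔE| = 106 eV

E_1 = h²/(8m_eL²) = 2.112×10^-18 J.
|ΔE| = |3² − 1²|·E_1 = 8·2.112×10^-18 J = 1.690×10^-17 J = 106 eV.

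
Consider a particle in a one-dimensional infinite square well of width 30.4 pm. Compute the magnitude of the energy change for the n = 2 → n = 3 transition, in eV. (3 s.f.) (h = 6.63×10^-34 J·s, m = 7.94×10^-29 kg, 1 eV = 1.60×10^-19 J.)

|ΔE| = 23.4 eV

E_1 = h²/(8mL²) = 7.488×10^-19 J.
|ΔE| = |2² − 3²|·E_1 = 5·7.488×10^-19 J = 3.744×10^-18 J = 23.4 eV.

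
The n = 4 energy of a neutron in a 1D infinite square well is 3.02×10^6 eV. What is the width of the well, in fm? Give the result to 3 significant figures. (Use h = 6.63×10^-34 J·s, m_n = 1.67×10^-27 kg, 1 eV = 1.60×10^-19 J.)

L = 33.0 fm

From E_n = n²h²/(8m_nL²), L = n·h/√(8m_nE_n).
E_4 = 3.02×10^6 eV = 4.832×10^-13 J, so L = 4·6.63×10^-34/√(8·1.67×10^-27·4.832×10^-13) = 3.30×10^-14 m = 33.0 fm.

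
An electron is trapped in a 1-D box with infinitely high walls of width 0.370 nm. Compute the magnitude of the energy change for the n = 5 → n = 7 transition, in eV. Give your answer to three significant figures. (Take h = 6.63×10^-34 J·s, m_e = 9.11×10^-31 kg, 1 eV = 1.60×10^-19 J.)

E_1 = h²/(8m_eL²) = 4.406×10^-19 J.
|ΔE| = |5² − 7²|·E_1 = 24·4.406×10^-19 J = 1.057×10^-17 J = 66.1 eV.

|ΔE| = 66.1 eV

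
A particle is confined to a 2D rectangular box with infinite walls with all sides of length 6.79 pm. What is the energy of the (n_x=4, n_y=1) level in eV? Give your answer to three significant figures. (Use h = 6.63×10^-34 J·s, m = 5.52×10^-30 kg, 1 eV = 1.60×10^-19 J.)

E = 2.29×10^4 eV

For a 2D rectangular well E = (h²/8m)·Σ n_i²/L_i² = (6.63×10^-34)²/(8·5.52×10^-30) · [4²/(6.79 pm)² + 1²/(6.79 pm)²].
Evaluating gives E = 3.670×10^-15 J = 2.29×10^4 eV.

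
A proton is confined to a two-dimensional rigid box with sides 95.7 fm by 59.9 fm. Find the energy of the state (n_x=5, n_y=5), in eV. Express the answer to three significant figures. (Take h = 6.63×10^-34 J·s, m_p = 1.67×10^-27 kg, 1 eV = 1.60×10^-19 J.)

E = 1.99×10^6 eV

For a 2D rectangular well E = (h²/8m_p)·Σ n_i²/L_i² = (6.63×10^-34)²/(8·1.67×10^-27) · [5²/(95.7 fm)² + 5²/(59.9 fm)²].
Evaluating gives E = 3.191×10^-13 J = 1.99×10^6 eV.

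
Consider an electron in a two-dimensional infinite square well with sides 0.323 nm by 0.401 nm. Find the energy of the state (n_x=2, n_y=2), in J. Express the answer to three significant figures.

For a 2D rectangular well E = (h²/8m_e)·Σ n_i²/L_i² = (6.626×10^-34)²/(8·9.109×10^-31) · [2²/(0.323 nm)² + 2²/(0.401 nm)²].
Evaluating gives E = 3.81×10^-18 J.

E = 3.81×10^-18 J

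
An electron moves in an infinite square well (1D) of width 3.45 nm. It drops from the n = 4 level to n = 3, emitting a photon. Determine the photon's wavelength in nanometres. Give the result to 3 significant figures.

λ = 5.61×10^3 nm

E_1 = h²/(8m_eL²) = 5.062×10^-21 J, so ΔE = (4² − 3²)E_1 = 3.543×10^-20 J.
λ = hc/ΔE = (6.626×10^-34·2.998×10^8)/3.543×10^-20 = 5.61×10^-6 m = 5.61×10^3 nm.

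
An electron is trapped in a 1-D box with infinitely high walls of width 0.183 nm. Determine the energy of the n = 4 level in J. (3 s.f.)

For an infinite well E_n = n²h²/(8m_eL²), so E_1 = h²/(8m_eL²) = (6.626×10^-34)²/(8·9.109×10^-31·(1.83×10^-10 m)²) = 1.799×10^-18 J.
Then E_4 = 4²·E_1 = 16·1.799×10^-18 J = 2.88×10^-17 J.

E_4 = 2.88×10^-17 J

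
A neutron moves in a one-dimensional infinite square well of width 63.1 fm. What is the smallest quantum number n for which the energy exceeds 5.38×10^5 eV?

E_1 = h²/(8m_nL²) = 8.229×10^-15 J = 5.137×10^4 eV.
Need n² > 5.38×10^5/5.137×10^4 = 10.47, i.e. n > 3.236.
The smallest integer satisfying this is n = 4.

n = 4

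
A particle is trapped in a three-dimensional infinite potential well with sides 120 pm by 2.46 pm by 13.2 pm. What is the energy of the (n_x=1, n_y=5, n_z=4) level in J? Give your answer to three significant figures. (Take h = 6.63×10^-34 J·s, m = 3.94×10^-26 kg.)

E = 5.89×10^-18 J

For a 3D rectangular well E = (h²/8m)·Σ n_i²/L_i² = (6.63×10^-34)²/(8·3.94×10^-26) · [1²/(120 pm)² + 5²/(2.46 pm)² + 4²/(13.2 pm)²].
Evaluating gives E = 5.89×10^-18 J.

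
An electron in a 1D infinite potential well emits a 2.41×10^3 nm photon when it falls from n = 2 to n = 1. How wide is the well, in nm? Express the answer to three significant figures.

L = 1.48 nm

The photon carries ΔE = hc/λ = 6.626×10^-34·2.998×10^8/2.41×10^-6 m = 8.243×10^-20 J.
Since ΔE = (2² − 1²)E_1, E_1 = 2.748×10^-20 J, and L = h/√(8m_eE_1) = 1.48×10^-9 m = 1.48 nm.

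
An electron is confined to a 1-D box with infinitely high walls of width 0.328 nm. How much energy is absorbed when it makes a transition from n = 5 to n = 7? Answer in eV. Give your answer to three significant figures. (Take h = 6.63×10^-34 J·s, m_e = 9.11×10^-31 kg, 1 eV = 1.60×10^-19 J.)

E_1 = h²/(8m_eL²) = 5.606×10^-19 J.
|ΔE| = |5² − 7²|·E_1 = 24·5.606×10^-19 J = 1.345×10^-17 J = 84.1 eV.

|ΔE| = 84.1 eV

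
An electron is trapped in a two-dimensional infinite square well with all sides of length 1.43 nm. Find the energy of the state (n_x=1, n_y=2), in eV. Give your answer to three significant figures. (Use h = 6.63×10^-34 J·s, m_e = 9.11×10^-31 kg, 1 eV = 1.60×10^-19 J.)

For a 2D rectangular well E = (h²/8m_e)·Σ n_i²/L_i² = (6.63×10^-34)²/(8·9.11×10^-31) · [1²/(1.43 nm)² + 2²/(1.43 nm)²].
Evaluating gives E = 1.475×10^-19 J = 0.922 eV.

E = 0.922 eV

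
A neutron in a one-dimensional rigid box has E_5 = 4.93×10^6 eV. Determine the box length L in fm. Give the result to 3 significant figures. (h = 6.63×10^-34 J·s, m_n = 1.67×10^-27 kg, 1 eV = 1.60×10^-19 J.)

L = 32.3 fm

From E_n = n²h²/(8m_nL²), L = n·h/√(8m_nE_n).
E_5 = 4.93×10^6 eV = 7.888×10^-13 J, so L = 5·6.63×10^-34/√(8·1.67×10^-27·7.888×10^-13) = 3.23×10^-14 m = 32.3 fm.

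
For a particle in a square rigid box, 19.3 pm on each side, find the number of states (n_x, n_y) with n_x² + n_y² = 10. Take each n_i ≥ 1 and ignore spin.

The level has n_x² + n_y² = 10. The ordered positive-integer solutions are (1, 3), (3, 1).
That gives 2 states.

degeneracy = 2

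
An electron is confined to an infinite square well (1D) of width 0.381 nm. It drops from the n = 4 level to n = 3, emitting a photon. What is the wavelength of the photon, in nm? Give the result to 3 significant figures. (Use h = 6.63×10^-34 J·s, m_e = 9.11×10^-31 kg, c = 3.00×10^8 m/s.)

E_1 = h²/(8m_eL²) = 4.155×10^-19 J, so ΔE = (4² − 3²)E_1 = 2.909×10^-18 J.
λ = hc/ΔE = (6.63×10^-34·3.00×10^8)/2.909×10^-18 = 6.84×10^-8 m = 68.4 nm.

λ = 68.4 nm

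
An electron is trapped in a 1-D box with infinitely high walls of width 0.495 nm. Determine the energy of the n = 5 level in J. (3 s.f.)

E_5 = 6.15×10^-18 J

For an infinite well E_n = n²h²/(8m_eL²), so E_1 = h²/(8m_eL²) = (6.626×10^-34)²/(8·9.109×10^-31·(4.95×10^-10 m)²) = 2.459×10^-19 J.
Then E_5 = 5²·E_1 = 25·2.459×10^-19 J = 6.15×10^-18 J.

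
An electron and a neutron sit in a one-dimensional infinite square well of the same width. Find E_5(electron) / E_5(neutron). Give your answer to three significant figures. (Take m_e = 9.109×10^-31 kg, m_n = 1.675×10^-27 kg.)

1.84×10^3

E_n ∝ 1/m at fixed n and L, so the ratio is m_n/m_e = 1.675×10^-27/9.109×10^-31 = 1.84×10^3.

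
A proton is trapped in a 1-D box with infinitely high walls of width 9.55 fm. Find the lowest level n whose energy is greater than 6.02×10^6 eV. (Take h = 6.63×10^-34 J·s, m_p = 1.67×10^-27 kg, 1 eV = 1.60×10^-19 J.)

E_1 = h²/(8m_pL²) = 3.608×10^-13 J = 2.255×10^6 eV.
Need n² > 6.02×10^6/2.255×10^6 = 2.670, i.e. n > 1.634.
The smallest integer satisfying this is n = 2.

n = 2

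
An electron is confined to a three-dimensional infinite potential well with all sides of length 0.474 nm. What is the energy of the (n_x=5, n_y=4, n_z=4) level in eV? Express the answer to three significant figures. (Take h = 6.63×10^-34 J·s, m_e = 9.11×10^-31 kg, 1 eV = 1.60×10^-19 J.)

E = 95.6 eV

For a 3D rectangular well E = (h²/8m_e)·Σ n_i²/L_i² = (6.63×10^-34)²/(8·9.11×10^-31) · [5²/(0.474 nm)² + 4²/(0.474 nm)² + 4²/(0.474 nm)²].
Evaluating gives E = 1.530×10^-17 J = 95.6 eV.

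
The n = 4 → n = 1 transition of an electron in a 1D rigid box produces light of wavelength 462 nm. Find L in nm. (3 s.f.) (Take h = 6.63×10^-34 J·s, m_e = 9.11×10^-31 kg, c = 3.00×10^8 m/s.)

The photon carries ΔE = hc/λ = 6.63×10^-34·3.00×10^8/4.62×10^-7 m = 4.305×10^-19 J.
Since ΔE = (4² − 1²)E_1, E_1 = 2.870×10^-20 J, and L = h/√(8m_eE_1) = 1.45×10^-9 m = 1.45 nm.

L = 1.45 nm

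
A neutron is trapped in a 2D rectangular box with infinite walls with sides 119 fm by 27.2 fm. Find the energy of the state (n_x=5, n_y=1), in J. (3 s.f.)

For a 2D rectangular well E = (h²/8m_n)·Σ n_i²/L_i² = (6.626×10^-34)²/(8·1.675×10^-27) · [5²/(119 fm)² + 1²/(27.2 fm)²].
Evaluating gives E = 1.02×10^-13 J.

E = 1.02×10^-13 J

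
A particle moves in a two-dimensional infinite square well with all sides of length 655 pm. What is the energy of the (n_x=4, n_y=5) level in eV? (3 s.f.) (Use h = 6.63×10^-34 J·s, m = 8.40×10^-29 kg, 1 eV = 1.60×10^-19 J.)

E = 0.391 eV

For a 2D rectangular well E = (h²/8m)·Σ n_i²/L_i² = (6.63×10^-34)²/(8·8.40×10^-29) · [4²/(655 pm)² + 5²/(655 pm)²].
Evaluating gives E = 6.251×10^-20 J = 0.391 eV.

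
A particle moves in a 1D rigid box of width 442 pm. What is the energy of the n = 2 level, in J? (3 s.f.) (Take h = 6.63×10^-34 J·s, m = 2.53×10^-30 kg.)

For an infinite well E_n = n²h²/(8mL²), so E_1 = h²/(8mL²) = (6.63×10^-34)²/(8·2.53×10^-30·(4.42×10^-10 m)²) = 1.112×10^-19 J.
Then E_2 = 2²·E_1 = 4·1.112×10^-19 J = 4.45×10^-19 J.

E_2 = 4.45×10^-19 J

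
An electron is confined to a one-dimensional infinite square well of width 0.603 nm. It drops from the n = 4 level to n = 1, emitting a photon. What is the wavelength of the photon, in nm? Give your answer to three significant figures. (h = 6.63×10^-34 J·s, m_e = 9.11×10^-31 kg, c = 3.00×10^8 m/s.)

E_1 = h²/(8m_eL²) = 1.659×10^-19 J, so ΔE = (4² − 1²)E_1 = 2.488×10^-18 J.
λ = hc/ΔE = (6.63×10^-34·3.00×10^8)/2.488×10^-18 = 7.99×10^-8 m = 79.9 nm.

λ = 79.9 nm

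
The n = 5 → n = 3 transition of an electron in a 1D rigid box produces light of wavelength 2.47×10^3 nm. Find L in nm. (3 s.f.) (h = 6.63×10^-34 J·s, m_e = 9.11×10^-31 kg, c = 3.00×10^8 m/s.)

L = 3.46 nm

The photon carries ΔE = hc/λ = 6.63×10^-34·3.00×10^8/2.47×10^-6 m = 8.053×10^-20 J.
Since ΔE = (5² − 3²)E_1, E_1 = 5.033×10^-21 J, and L = h/√(8m_eE_1) = 3.46×10^-9 m = 3.46 nm.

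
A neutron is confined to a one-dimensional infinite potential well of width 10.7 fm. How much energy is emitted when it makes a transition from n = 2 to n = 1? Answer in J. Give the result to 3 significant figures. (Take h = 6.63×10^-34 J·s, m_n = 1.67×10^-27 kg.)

E_1 = h²/(8m_nL²) = 2.874×10^-13 J.
|ΔE| = |2² − 1²|·E_1 = 3·2.874×10^-13 J = 8.62×10^-13 J.

|ΔE| = 8.62×10^-13 J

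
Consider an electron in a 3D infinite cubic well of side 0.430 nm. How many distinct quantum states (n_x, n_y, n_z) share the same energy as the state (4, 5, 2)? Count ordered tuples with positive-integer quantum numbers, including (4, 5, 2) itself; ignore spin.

The level has n_x² + n_y² + n_z² = 45. The ordered positive-integer solutions are (2, 4, 5), (2, 5, 4), (4, 2, 5), (4, 5, 2), (5, 2, 4), (5, 4, 2).
That gives 6 states.

degeneracy = 6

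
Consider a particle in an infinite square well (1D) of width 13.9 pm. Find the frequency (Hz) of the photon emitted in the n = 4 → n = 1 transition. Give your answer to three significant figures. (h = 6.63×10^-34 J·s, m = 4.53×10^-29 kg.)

f = 1.42×10^17 Hz

E_1 = h²/(8mL²) = 6.278×10^-18 J and ΔE = (4² − 1²)E_1 = 9.417×10^-17 J.
f = ΔE/h = 9.417×10^-17/6.63×10^-34 = 1.42×10^17 Hz.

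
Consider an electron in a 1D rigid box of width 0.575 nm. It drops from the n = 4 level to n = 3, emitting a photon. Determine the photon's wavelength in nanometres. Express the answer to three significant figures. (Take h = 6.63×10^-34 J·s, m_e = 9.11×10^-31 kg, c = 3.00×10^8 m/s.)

E_1 = h²/(8m_eL²) = 1.824×10^-19 J, so ΔE = (4² − 3²)E_1 = 1.277×10^-18 J.
λ = hc/ΔE = (6.63×10^-34·3.00×10^8)/1.277×10^-18 = 1.56×10^-7 m = 156 nm.

λ = 156 nm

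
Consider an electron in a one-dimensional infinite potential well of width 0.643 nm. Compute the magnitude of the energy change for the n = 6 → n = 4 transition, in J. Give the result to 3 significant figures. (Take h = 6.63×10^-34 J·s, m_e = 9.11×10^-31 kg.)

|ΔE| = 2.92×10^-18 J

E_1 = h²/(8m_eL²) = 1.459×10^-19 J.
|ΔE| = |6² − 4²|·E_1 = 20·1.459×10^-19 J = 2.92×10^-18 J.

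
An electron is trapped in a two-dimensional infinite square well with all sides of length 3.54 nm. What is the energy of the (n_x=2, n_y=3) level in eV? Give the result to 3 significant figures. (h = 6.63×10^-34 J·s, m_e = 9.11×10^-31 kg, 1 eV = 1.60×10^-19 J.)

E = 0.391 eV

For a 2D rectangular well E = (h²/8m_e)·Σ n_i²/L_i² = (6.63×10^-34)²/(8·9.11×10^-31) · [2²/(3.54 nm)² + 3²/(3.54 nm)²].
Evaluating gives E = 6.257×10^-20 J = 0.391 eV.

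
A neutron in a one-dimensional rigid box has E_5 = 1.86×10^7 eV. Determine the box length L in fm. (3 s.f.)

L = 16.6 fm

From E_n = n²h²/(8m_nL²), L = n·h/√(8m_nE_n).
E_5 = 1.86×10^7 eV = 2.980×10^-12 J, so L = 5·6.626×10^-34/√(8·1.675×10^-27·2.980×10^-12) = 1.66×10^-14 m = 16.6 fm.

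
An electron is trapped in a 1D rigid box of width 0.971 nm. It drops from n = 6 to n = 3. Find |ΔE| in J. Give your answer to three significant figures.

E_1 = h²/(8m_eL²) = 6.390×10^-20 J.
|ΔE| = |6² − 3²|·E_1 = 27·6.390×10^-20 J = 1.73×10^-18 J.

|ΔE| = 1.73×10^-18 J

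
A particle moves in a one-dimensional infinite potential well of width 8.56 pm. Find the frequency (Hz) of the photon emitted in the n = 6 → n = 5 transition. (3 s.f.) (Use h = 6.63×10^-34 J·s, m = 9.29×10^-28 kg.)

E_1 = h²/(8mL²) = 8.072×10^-19 J and ΔE = (6² − 5²)E_1 = 8.879×10^-18 J.
f = ΔE/h = 8.879×10^-18/6.63×10^-34 = 1.34×10^16 Hz.

f = 1.34×10^16 Hz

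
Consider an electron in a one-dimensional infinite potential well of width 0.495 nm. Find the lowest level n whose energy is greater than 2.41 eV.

n = 2

E_1 = h²/(8m_eL²) = 2.459×10^-19 J = 1.535 eV.
Need n² > 2.41/1.535 = 1.570, i.e. n > 1.253.
The smallest integer satisfying this is n = 2.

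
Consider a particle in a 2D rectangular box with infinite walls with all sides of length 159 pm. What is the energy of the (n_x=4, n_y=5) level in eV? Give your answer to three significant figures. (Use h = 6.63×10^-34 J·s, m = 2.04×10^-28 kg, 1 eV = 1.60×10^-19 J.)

E = 2.73 eV

For a 2D rectangular well E = (h²/8m)·Σ n_i²/L_i² = (6.63×10^-34)²/(8·2.04×10^-28) · [4²/(159 pm)² + 5²/(159 pm)²].
Evaluating gives E = 4.368×10^-19 J = 2.73 eV.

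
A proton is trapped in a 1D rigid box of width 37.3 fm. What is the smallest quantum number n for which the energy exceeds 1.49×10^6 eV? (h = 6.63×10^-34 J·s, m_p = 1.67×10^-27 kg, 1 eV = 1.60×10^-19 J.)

E_1 = h²/(8m_pL²) = 2.365×10^-14 J = 1.478×10^5 eV.
Need n² > 1.49×10^6/1.478×10^5 = 10.08, i.e. n > 3.175.
The smallest integer satisfying this is n = 4.

n = 4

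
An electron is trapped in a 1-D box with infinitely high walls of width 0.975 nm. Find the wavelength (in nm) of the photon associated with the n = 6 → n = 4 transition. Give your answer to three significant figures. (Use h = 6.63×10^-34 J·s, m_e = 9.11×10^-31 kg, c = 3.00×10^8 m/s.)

E_1 = h²/(8m_eL²) = 6.345×10^-20 J, so ΔE = (6² − 4²)E_1 = 1.269×10^-18 J.
λ = hc/ΔE = (6.63×10^-34·3.00×10^8)/1.269×10^-18 = 1.57×10^-7 m = 157 nm.

λ = 157 nm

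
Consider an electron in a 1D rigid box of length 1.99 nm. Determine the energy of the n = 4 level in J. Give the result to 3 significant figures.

E_4 = 2.43×10^-19 J

For an infinite well E_n = n²h²/(8m_eL²), so E_1 = h²/(8m_eL²) = (6.626×10^-34)²/(8·9.109×10^-31·(1.99×10^-9 m)²) = 1.521×10^-20 J.
Then E_4 = 4²·E_1 = 16·1.521×10^-20 J = 2.43×10^-19 J.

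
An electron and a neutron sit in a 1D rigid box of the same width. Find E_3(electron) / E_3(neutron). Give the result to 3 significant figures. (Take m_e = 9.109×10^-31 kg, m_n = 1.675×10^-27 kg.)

1.84×10^3

E_n ∝ 1/m at fixed n and L, so the ratio is m_n/m_e = 1.675×10^-27/9.109×10^-31 = 1.84×10^3.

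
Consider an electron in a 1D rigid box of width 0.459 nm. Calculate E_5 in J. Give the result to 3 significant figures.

For an infinite well E_n = n²h²/(8m_eL²), so E_1 = h²/(8m_eL²) = (6.626×10^-34)²/(8·9.109×10^-31·(4.59×10^-10 m)²) = 2.860×10^-19 J.
Then E_5 = 5²·E_1 = 25·2.860×10^-19 J = 7.15×10^-18 J.

E_5 = 7.15×10^-18 J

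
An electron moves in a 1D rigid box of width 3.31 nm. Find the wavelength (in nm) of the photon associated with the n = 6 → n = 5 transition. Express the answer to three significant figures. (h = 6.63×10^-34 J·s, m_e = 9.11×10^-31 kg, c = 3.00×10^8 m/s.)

λ = 3.28×10^3 nm

E_1 = h²/(8m_eL²) = 5.505×10^-21 J, so ΔE = (6² − 5²)E_1 = 6.056×10^-20 J.
λ = hc/ΔE = (6.63×10^-34·3.00×10^8)/6.056×10^-20 = 3.28×10^-6 m = 3.28×10^3 nm.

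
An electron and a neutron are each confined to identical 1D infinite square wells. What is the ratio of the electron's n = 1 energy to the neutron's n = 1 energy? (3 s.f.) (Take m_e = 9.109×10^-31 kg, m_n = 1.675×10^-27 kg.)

1.84×10^3

E_n ∝ 1/m at fixed n and L, so the ratio is m_n/m_e = 1.675×10^-27/9.109×10^-31 = 1.84×10^3.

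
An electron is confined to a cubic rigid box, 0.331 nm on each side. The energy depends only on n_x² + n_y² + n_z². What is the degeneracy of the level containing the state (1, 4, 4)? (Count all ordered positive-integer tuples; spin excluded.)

The level has n_x² + n_y² + n_z² = 33. The ordered positive-integer solutions are (1, 4, 4), (2, 2, 5), (2, 5, 2), (4, 1, 4), (4, 4, 1), (5, 2, 2).
That gives 6 states.

degeneracy = 6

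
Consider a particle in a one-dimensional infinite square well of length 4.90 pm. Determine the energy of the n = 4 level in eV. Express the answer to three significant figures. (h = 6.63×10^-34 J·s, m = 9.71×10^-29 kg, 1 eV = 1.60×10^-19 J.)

For an infinite well E_n = n²h²/(8mL²), so E_1 = h²/(8mL²) = (6.63×10^-34)²/(8·9.71×10^-29·(4.90×10^-12 m)²) = 2.357×10^-17 J.
Then E_4 = 4²·E_1 = 16·2.357×10^-17 J = 3.771×10^-16 J.
Converting, E_4 = 3.771×10^-16 J / (1.60×10^-19 J/eV) = 2.36×10^3 eV.

E_4 = 2.36×10^3 eV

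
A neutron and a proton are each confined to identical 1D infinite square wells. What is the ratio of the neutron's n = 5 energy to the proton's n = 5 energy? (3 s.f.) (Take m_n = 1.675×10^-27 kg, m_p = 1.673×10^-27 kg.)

0.999

E_n ∝ 1/m at fixed n and L, so the ratio is m_p/m_n = 1.673×10^-27/1.675×10^-27 = 0.999.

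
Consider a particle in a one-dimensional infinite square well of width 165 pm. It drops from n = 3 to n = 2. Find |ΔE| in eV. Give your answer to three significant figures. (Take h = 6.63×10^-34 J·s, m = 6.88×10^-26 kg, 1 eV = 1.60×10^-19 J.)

|ΔE| = 9.17×10^-4 eV

E_1 = h²/(8mL²) = 2.933×10^-23 J.
|ΔE| = |3² − 2²|·E_1 = 5·2.933×10^-23 J = 1.467×10^-22 J = 9.17×10^-4 eV.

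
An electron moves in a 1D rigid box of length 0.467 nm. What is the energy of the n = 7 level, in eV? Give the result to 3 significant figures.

For an infinite well E_n = n²h²/(8m_eL²), so E_1 = h²/(8m_eL²) = (6.626×10^-34)²/(8·9.109×10^-31·(4.67×10^-10 m)²) = 2.763×10^-19 J.
Then E_7 = 7²·E_1 = 49·2.763×10^-19 J = 1.354×10^-17 J.
Converting, E_7 = 1.354×10^-17 J / (1.602×10^-19 J/eV) = 84.5 eV.

E_7 = 84.5 eV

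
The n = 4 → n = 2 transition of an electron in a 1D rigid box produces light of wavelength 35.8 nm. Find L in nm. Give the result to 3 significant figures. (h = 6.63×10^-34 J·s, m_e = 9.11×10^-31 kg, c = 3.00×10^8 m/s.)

L = 0.361 nm

The photon carries ΔE = hc/λ = 6.63×10^-34·3.00×10^8/3.58×10^-8 m = 5.556×10^-18 J.
Since ΔE = (4² − 2²)E_1, E_1 = 4.630×10^-19 J, and L = h/√(8m_eE_1) = 3.61×10^-10 m = 0.361 nm.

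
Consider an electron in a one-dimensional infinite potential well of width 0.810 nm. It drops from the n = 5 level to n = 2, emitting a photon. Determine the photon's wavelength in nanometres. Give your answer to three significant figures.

E_1 = h²/(8m_eL²) = 9.183×10^-20 J, so ΔE = (5² − 2²)E_1 = 1.928×10^-18 J.
λ = hc/ΔE = (6.626×10^-34·2.998×10^8)/1.928×10^-18 = 1.03×10^-7 m = 103 nm.

λ = 103 nm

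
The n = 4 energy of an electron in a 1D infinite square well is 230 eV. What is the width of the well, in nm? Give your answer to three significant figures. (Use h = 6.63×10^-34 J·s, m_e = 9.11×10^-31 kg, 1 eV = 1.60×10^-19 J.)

L = 0.162 nm

From E_n = n²h²/(8m_eL²), L = n·h/√(8m_eE_n).
E_4 = 230 eV = 3.680×10^-17 J, so L = 4·6.63×10^-34/√(8·9.11×10^-31·3.680×10^-17) = 1.62×10^-10 m = 0.162 nm.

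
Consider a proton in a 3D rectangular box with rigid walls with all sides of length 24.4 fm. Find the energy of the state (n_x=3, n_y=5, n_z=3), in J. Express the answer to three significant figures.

For a 3D rectangular well E = (h²/8m_p)·Σ n_i²/L_i² = (6.626×10^-34)²/(8·1.673×10^-27) · [3²/(24.4 fm)² + 5²/(24.4 fm)² + 3²/(24.4 fm)²].
Evaluating gives E = 2.37×10^-12 J.

E = 2.37×10^-12 J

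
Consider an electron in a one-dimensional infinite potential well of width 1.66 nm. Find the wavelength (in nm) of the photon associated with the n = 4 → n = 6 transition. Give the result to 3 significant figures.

E_1 = h²/(8m_eL²) = 2.186×10^-20 J, so ΔE = (6² − 4²)E_1 = 4.372×10^-19 J.
λ = hc/ΔE = (6.626×10^-34·2.998×10^8)/4.372×10^-19 = 4.54×10^-7 m = 454 nm.

λ = 454 nm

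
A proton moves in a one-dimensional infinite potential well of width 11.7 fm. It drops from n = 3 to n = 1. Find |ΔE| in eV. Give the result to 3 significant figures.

|ΔE| = 1.20×10^7 eV

E_1 = h²/(8m_pL²) = 2.396×10^-13 J.
|ΔE| = |3² − 1²|·E_1 = 8·2.396×10^-13 J = 1.917×10^-12 J = 1.20×10^7 eV.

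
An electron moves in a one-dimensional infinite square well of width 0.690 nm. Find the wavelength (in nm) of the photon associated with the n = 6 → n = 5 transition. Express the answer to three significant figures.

E_1 = h²/(8m_eL²) = 1.265×10^-19 J, so ΔE = (6² − 5²)E_1 = 1.392×10^-18 J.
λ = hc/ΔE = (6.626×10^-34·2.998×10^8)/1.392×10^-18 = 1.43×10^-7 m = 143 nm.

λ = 143 nm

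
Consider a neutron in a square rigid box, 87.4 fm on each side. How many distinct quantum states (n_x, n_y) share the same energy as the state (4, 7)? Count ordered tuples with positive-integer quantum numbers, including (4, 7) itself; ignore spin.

degeneracy = 4

The level has n_x² + n_y² = 65. The ordered positive-integer solutions are (1, 8), (4, 7), (7, 4), (8, 1).
That gives 4 states.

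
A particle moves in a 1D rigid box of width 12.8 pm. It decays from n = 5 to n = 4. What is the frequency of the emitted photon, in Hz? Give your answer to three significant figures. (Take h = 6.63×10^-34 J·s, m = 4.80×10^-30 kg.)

f = 9.48×10^17 Hz

E_1 = h²/(8mL²) = 6.987×10^-17 J and ΔE = (5² − 4²)E_1 = 6.288×10^-16 J.
f = ΔE/h = 6.288×10^-16/6.63×10^-34 = 9.48×10^17 Hz.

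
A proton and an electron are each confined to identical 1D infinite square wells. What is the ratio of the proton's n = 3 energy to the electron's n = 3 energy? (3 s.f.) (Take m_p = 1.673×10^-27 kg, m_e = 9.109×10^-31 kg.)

E_n ∝ 1/m at fixed n and L, so the ratio is m_e/m_p = 9.109×10^-31/1.673×10^-27 = 5.44×10^-4.

5.44×10^-4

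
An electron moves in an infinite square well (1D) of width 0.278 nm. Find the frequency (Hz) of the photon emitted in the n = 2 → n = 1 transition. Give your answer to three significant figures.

f = 3.53×10^15 Hz

E_1 = h²/(8m_eL²) = 7.796×10^-19 J and ΔE = (2² − 1²)E_1 = 2.339×10^-18 J.
f = ΔE/h = 2.339×10^-18/6.626×10^-34 = 3.53×10^15 Hz.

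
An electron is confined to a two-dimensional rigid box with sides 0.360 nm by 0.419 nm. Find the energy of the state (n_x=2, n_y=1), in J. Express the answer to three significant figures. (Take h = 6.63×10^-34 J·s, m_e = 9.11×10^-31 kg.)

For a 2D rectangular well E = (h²/8m_e)·Σ n_i²/L_i² = (6.63×10^-34)²/(8·9.11×10^-31) · [2²/(0.360 nm)² + 1²/(0.419 nm)²].
Evaluating gives E = 2.21×10^-18 J.

E = 2.21×10^-18 J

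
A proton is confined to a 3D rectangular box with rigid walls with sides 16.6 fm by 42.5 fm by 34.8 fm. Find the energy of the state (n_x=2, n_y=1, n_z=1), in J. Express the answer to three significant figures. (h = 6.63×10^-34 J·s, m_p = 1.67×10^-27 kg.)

For a 3D rectangular well E = (h²/8m_p)·Σ n_i²/L_i² = (6.63×10^-34)²/(8·1.67×10^-27) · [2²/(16.6 fm)² + 1²/(42.5 fm)² + 1²/(34.8 fm)²].
Evaluating gives E = 5.23×10^-13 J.

E = 5.23×10^-13 J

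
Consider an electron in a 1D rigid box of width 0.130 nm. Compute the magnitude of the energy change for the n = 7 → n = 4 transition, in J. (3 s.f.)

E_1 = h²/(8m_eL²) = 3.565×10^-18 J.
|ΔE| = |7² − 4²|·E_1 = 33·3.565×10^-18 J = 1.18×10^-16 J.

|ΔE| = 1.18×10^-16 J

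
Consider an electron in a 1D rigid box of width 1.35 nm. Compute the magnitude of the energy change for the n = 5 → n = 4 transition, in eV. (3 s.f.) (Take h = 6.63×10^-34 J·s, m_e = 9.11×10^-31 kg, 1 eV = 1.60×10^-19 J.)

|ΔE| = 1.86 eV

E_1 = h²/(8m_eL²) = 3.309×10^-20 J.
|ΔE| = |5² − 4²|·E_1 = 9·3.309×10^-20 J = 2.978×10^-19 J = 1.86 eV.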